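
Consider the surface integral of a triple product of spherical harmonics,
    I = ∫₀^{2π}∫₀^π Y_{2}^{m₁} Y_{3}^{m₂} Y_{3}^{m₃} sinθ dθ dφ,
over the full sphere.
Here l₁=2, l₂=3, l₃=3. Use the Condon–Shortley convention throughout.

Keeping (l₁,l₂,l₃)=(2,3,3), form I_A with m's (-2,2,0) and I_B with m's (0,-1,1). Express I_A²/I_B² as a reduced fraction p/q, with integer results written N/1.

20/9

Shared (l₁,l₂,l₃)=(2,3,3): N and (l;000)² cancel in I_A²/I_B².
A: Δ = 2!·2!·4!/9! = 1/3780; Racah Σ t=2..2: t=2:+1/24 = 1/24; ⇒ 3j(2 3 3; -2 2 0)² = 1/21, sgn -1
B: Δ = 2!·2!·4!/9! = 1/3780; Racah Σ t=0..2: t=0:+1/16 t=1:−1/6 t=2:+1/96 = -3/32; ⇒ 3j(2 3 3; 0 -1 1)² = 3/140, sgn -1
I_A²/I_B² = (1/21)/(3/140) = 20/9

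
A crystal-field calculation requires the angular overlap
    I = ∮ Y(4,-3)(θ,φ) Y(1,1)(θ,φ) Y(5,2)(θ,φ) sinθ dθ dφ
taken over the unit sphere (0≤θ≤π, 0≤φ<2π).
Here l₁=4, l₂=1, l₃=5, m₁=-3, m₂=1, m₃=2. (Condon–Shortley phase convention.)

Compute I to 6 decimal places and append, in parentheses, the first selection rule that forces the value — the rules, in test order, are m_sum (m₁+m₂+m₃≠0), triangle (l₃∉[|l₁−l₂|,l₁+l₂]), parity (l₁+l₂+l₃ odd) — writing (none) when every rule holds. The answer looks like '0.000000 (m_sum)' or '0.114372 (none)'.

0.085055 (none)

Rules hold: Σm=0, L=10 even, 3≤5≤5.
N = 9·3·11 = 297
Δ = 0!·8!·2!/11! = 1/495
Racah Σ t=0..0: t=0:+1/576 = 1/576
⇒ 3j(4 1 5; 0 0 0)² = 5/99, sgn -1
Racah Σ t=0..0: t=0:+1/10080 = 1/10080
⇒ 3j(4 1 5; -3 1 2)² = 1/165, sgn -1
4πI² = N·(3j₀)²·(3jₘ)² = 1/11
I = +1·√(0.0909091/4π) = 0.08505478
No selection rule forces the value: the integral is nonzero (none).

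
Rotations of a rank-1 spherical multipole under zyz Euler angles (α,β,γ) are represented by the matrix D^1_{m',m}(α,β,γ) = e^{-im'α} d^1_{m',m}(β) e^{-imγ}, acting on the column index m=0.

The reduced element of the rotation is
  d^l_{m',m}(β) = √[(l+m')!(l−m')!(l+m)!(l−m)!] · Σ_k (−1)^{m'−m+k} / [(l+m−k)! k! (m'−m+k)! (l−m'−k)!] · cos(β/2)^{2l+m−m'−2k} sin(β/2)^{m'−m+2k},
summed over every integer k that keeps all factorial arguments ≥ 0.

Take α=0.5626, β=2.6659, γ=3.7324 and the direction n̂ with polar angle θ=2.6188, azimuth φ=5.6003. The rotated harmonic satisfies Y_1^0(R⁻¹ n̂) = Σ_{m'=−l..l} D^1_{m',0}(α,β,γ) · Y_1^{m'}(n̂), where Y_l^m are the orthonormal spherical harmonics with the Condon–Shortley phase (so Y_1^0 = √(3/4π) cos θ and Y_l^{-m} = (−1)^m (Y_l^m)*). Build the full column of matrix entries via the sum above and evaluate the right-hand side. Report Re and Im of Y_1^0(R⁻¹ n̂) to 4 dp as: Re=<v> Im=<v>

Need the full column D^1_{m',0} for m'=−1..1 at α=0.5626, β=2.6659, γ=3.7324.
cos(β/2)=0.235610, sin(β/2)=0.971848
d^1_{-1,0}: single k=1 term ⇒ +0.323823;  D = +0.273912+0.172723i
d^1_{0,0}: k∈[0..1] ⇒ +0.055512 -0.944488 = -0.888976;  D = -0.888976+0.000000i
d^1_{1,0}: single k=0 term ⇒ -0.323823;  D = -0.273912+0.172723i
Y_1^{m'}(θ=2.6188,φ=5.6003) and Σ D·Y over m':
  (+0.2739+0.1727i)·(+0.1338+0.1089i)  (-0.8890+0.0000i)·(-0.4233+0.0000i)  (-0.2739+0.1727i)·(-0.1338+0.1089i)
Y_1^0(R⁻¹ n̂) = +0.412045+0.000000i

Re=0.4120 Im=0.0000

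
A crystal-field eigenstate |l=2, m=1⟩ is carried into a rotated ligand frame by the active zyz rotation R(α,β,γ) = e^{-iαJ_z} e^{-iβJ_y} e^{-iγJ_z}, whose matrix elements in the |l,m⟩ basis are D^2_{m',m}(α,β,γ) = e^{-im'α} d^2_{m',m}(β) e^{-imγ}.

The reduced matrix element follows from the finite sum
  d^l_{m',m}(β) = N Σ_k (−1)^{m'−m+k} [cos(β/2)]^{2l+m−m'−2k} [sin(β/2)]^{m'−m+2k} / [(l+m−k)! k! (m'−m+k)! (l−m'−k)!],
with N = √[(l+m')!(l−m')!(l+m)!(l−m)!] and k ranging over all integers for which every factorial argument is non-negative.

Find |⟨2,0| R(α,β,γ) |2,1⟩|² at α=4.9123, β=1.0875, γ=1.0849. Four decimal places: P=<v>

P=0.2540

D^2_{0,1}(4.9123,1.0875,1.0849) = e^{-i·0·4.9123}·d^2_{0,1}(1.0875)·e^{-i·1·1.0849}. Compute d first:
Half-angle: c=0.855775, s=0.517349. N=√(2·2·6·1)=4.898979
k: max(0,(1)−(0))=1 … min(2+(1),2−(0))=2
  k=1: (−1)^0·4.8990/(2)·0.8558^3·0.5173^1 = +0.794214
  k=2: (−1)^1·4.8990/(2)·0.8558^1·0.5173^3 = -0.290259
d^2_{0,1}(1.0875) = +0.794214 -0.290259 = +0.503955
|D^2_{0,1}|² = |d^2_{0,1}(β)|² = (+0.503955)² = 0.253970 (the z-rotation phases have unit modulus)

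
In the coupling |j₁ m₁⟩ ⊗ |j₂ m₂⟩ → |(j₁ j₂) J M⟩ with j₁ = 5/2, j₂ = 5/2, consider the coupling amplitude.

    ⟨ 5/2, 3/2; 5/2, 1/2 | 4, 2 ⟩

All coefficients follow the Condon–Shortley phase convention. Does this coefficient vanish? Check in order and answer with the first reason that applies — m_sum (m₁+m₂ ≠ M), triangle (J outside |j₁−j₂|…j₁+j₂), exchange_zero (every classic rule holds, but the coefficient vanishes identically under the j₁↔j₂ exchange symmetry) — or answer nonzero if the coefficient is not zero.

m-sum: m₁+m₂ = 3/2+1/2 = 2, M = 2  ✓
triangle: |j₁−j₂| = 0 ≤ J = 4 ≤ j₁+j₂ = 5  ✓
exchange: j₁≠j₂ or m₁≠m₂ — the exchange symmetry imposes no constraint here
value check: CG = +√(5/28) = +0.422577 ≠ 0

nonzero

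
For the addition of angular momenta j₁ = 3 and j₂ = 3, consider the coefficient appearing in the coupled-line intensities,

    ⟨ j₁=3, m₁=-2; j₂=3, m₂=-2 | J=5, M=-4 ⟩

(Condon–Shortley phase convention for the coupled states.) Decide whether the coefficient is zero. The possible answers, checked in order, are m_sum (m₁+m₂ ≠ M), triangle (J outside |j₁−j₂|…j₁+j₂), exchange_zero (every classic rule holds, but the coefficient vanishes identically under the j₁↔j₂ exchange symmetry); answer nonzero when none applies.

m-sum: m₁+m₂ = -2+(-2) = -4, M = -4  ✓
triangle: |j₁−j₂| = 0 ≤ J = 5 ≤ j₁+j₂ = 6  ✓
exchange: j₁=j₂ and m₁=m₂, and (−1)^(j₁+j₂−J) = (−1)^1 = −1 forces ⟨j₁m₁;j₂m₂|JM⟩ = −⟨j₂m₂;j₁m₁|JM⟩ = −⟨j₁m₁;j₂m₂|JM⟩ ⇒ the coefficient vanishes identically
Racah sum check: Σ_k collapses to 0 ⇒ CG = 0

exchange_zero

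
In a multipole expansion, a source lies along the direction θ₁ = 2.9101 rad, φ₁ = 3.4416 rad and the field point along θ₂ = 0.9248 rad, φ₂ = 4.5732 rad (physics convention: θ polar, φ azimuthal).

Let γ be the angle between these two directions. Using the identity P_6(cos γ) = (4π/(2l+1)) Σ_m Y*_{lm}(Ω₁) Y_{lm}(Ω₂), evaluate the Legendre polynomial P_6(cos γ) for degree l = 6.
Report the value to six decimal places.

0.318016

Summing Y*_{l m}(θ₁,φ₁)·Y_{l m}(θ₂,φ₂) over m ∈ [−6, 6]; prefactor 4π/(2·6+1) = 0.966644:
  [-6]  conj(Y_{6,-6})(Ω₁) = (-0.000016, 0.000069) ; Y_{6,-6}(Ω₂) = (-0.084032, -0.092836) ; Δ = (0.000008, -0.000004)
  [-5]  conj(Y_{6,-5})(Ω₁) = (0.000073, 0.001033) ; Y_{6,-5}(Ω₂) = (-0.209660, 0.250975) ; Δ = (-0.000275, -0.000198)
  [-4]  conj(Y_{6,-4})(Ω₁) = (0.003374, 0.008680) ; Y_{6,-4}(Ω₂) = (0.367739, 0.228896) ; Δ = (-0.000746, 0.003965)
  [-3]  conj(Y_{6,-3})(Ω₁) = (0.035320, 0.044511) ; Y_{6,-3}(Ω₂) = (0.079860, -0.180004) ; Δ = (0.010833, -0.002803)
  [-2]  conj(Y_{6,-2})(Ω₁) = (0.191935, 0.131314) ; Y_{6,-2}(Ω₂) = (0.237448, 0.067862) ; Δ = (0.036663, 0.044205)
  [-1]  conj(Y_{6,-1})(Ω₁) = (0.544602, 0.168470) ; Y_{6,-1}(Ω₂) = (0.042256, -0.301624) ; Δ = (0.073827, -0.157146)
  [+0]  conj(Y_{6,0})(Ω₁) = (0.519387, -0.000000) ; Y_{6,0}(Ω₂) = (0.170142, 0.000000) ; Δ = (0.088370, 0.000000)
  [+1]  conj(Y_{6,1})(Ω₁) = (-0.544602, 0.168470) ; Y_{6,1}(Ω₂) = (-0.042256, -0.301624) ; Δ = (0.073827, 0.157146)
  [+2]  conj(Y_{6,2})(Ω₁) = (0.191935, -0.131314) ; Y_{6,2}(Ω₂) = (0.237448, -0.067862) ; Δ = (0.036663, -0.044205)
  [+3]  conj(Y_{6,3})(Ω₁) = (-0.035320, 0.044511) ; Y_{6,3}(Ω₂) = (-0.079860, -0.180004) ; Δ = (0.010833, 0.002803)
  [+4]  conj(Y_{6,4})(Ω₁) = (0.003374, -0.008680) ; Y_{6,4}(Ω₂) = (0.367739, -0.228896) ; Δ = (-0.000746, -0.003965)
  [+5]  conj(Y_{6,5})(Ω₁) = (-0.000073, 0.001033) ; Y_{6,5}(Ω₂) = (0.209660, 0.250975) ; Δ = (-0.000275, 0.000198)
  [+6]  conj(Y_{6,6})(Ω₁) = (-0.000016, -0.000069) ; Y_{6,6}(Ω₂) = (-0.084032, 0.092836) ; Δ = (0.000008, 0.000004)
Accumulated sum (0.328990, -0.000000); after 4π/(2l+1) scaling, (0.318016, -0.000000) ⇒ P_6 = 0.318016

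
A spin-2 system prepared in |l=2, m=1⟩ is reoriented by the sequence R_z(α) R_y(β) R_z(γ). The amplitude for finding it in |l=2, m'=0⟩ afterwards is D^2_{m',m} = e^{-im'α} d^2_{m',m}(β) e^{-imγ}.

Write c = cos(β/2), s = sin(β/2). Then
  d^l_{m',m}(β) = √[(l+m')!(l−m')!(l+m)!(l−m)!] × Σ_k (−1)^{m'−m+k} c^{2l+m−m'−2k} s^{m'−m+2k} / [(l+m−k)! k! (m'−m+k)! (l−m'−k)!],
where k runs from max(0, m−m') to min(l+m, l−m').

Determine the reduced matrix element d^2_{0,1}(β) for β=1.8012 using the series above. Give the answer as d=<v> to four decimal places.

d^2_{0,1}(β=1.8012) via the finite sum:
Half-angle: c=0.621140, s=0.783700. N=√(2·2·6·1)=4.898979
The bounds max(0,m−m')=1 and min(l+m,l−m')=2 give 2 terms
  k=1: (−1)^0·4.8990/(2)·0.6211^3·0.7837^1 = +0.460038
  k=2: (−1)^1·4.8990/(2)·0.6211^1·0.7837^3 = -0.732342
d^2_{0,1}(1.8012) = +0.460038 -0.732342 = -0.272305

d=-0.2723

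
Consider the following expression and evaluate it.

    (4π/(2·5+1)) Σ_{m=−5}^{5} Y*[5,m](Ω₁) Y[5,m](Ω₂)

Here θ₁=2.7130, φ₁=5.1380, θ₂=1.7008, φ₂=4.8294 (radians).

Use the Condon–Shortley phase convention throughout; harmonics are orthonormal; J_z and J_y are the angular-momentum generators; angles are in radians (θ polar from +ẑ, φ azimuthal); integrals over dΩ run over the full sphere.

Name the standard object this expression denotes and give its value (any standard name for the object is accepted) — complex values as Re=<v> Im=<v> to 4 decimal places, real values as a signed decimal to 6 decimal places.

This sum is the spherical-harmonic addition theorem: it equals the Legendre polynomial P_l(cos γ) of the angle γ between the two directions.
Addition theorem: P_5(cos γ) = (4π/11) Σ_m Y*_{lm}(Ω₁) Y_{lm}(Ω₂), m = −5…5:
  [-5]  conj(Y_{5,-5})(Ω₁) = +0.004884+0.003043i ; Y_{5,-5}(Ω₂) = +0.245681+0.370886i ; Δ = +0.000071+0.002559i
  [-4]  conj(Y_{5,-4})(Ω₁) = +0.005227-0.039478i ; Y_{5,-4}(Ω₂) = -0.164148+0.082978i ; Δ = +0.002418+0.006914i
  [-3]  conj(Y_{5,-3})(Ω₁) = -0.153188+0.046375i ; Y_{5,-3}(Ω₂) = +0.098431+0.268792i ; Δ = -0.027544-0.036611i
  [-2]  conj(Y_{5,-2})(Ω₁) = +0.260018+0.296718i ; Y_{5,-2}(Ω₂) = -0.199532+0.047566i ; Δ = -0.065996-0.046836i
  [-1]  conj(Y_{5,-1})(Ω₁) = +0.208307-0.459515i ; Y_{5,-1}(Ω₂) = +0.028572+0.243068i ; Δ = +0.117645+0.037503i
  [+0]  conj(Y_{5,0})(Ω₁) = -0.022045-0.000000i ; Y_{5,0}(Ω₂) = -0.209852+0.000000i ; Δ = +0.004626+0.000000i
  [+1]  conj(Y_{5,1})(Ω₁) = -0.208307-0.459515i ; Y_{5,1}(Ω₂) = -0.028572+0.243068i ; Δ = +0.117645-0.037503i
  [+2]  conj(Y_{5,2})(Ω₁) = +0.260018-0.296718i ; Y_{5,2}(Ω₂) = -0.199532-0.047566i ; Δ = -0.065996+0.046836i
  [+3]  conj(Y_{5,3})(Ω₁) = +0.153188+0.046375i ; Y_{5,3}(Ω₂) = -0.098431+0.268792i ; Δ = -0.027544+0.036611i
  [+4]  conj(Y_{5,4})(Ω₁) = +0.005227+0.039478i ; Y_{5,4}(Ω₂) = -0.164148-0.082978i ; Δ = +0.002418-0.006914i
  [+5]  conj(Y_{5,5})(Ω₁) = -0.004884+0.003043i ; Y_{5,5}(Ω₂) = -0.245681+0.370886i ; Δ = +0.000071-0.002559i
Total Σ_m = +0.057816+0.000000i. Multiply by 1.142397: +0.066049+0.000000i. P_5(cos γ) = 0.066049

Legendre polynomial (addition theorem), +0.066049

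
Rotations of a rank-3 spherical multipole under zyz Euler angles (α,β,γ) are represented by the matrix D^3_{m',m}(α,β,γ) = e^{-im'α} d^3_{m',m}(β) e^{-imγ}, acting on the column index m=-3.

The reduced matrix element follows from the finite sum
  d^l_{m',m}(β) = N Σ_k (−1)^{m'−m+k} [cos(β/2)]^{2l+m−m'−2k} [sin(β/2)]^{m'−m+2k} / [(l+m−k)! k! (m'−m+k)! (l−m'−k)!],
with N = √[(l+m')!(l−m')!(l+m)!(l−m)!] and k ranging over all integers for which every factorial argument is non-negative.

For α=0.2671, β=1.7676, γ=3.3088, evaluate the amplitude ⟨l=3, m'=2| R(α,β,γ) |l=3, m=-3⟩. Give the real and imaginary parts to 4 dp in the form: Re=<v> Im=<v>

Re=0.4290 Im=-0.0140

First d^3_{2,-3}(β=1.7676), then the phase factors e^{-i(2)α} and e^{-i(-3)γ}:
Half-angle: c=0.634218, s=0.773154. N=√(120·1·1·720)=293.938769
Admissible k: 0..0 (factorial args all ≥0)
  k=0: (−1)^5·293.9388/(120)·0.6342^1·0.7732^5 = -0.429186
d^3_{2,-3}(1.7676) = -0.429186
Attach z-rotation phases: D = e^{-i(2)(0.2671)}·(-0.429186)·e^{-i(-3)(3.3088)} = +0.428958-0.013980i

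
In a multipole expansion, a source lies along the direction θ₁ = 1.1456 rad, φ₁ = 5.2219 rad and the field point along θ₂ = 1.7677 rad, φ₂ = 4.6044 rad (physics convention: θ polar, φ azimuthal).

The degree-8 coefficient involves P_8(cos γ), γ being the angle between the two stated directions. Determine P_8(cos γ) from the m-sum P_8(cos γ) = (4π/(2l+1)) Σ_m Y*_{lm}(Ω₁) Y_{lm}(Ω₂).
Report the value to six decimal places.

0.300681

Summing Y*_{l m}(θ₁,φ₁)·Y_{l m}(θ₂,φ₂) over m ∈ [−8, 8]; prefactor 4π/(2·8+1) = 0.739198:
  [-8]  conj(Y_{8,-8})(Ω₁) = (-0.145246, -0.196595) ; Y_{8,-8}(Ω₂) = (0.286375, 0.335284) ; Δ = (0.024320, -0.104999)
  [-7]  conj(Y_{8,-7})(Ω₁) = (0.182541, -0.403348) ; Y_{8,-7}(Ω₂) = (-0.241354, 0.256018) ; Δ = (0.059207, 0.144083)
  [-6]  conj(Y_{8,-6})(Ω₁) = (0.332729, -0.028192) ; Y_{8,-6}(Ω₂) = (0.113706, 0.086070) ; Δ = (0.040260, 0.025432)
  [-5]  conj(Y_{8,-5})(Ω₁) = (-0.052723, -0.078060) ; Y_{8,-5}(Ω₂) = (-0.179953, 0.300244) ; Δ = (0.032925, -0.001783)
  [-4]  conj(Y_{8,-4})(Ω₁) = (0.161818, -0.320744) ; Y_{8,-4}(Ω₂) = (0.028451, 0.013115) ; Δ = (0.008811, -0.007003)
  [-3]  conj(Y_{8,-3})(Ω₁) = (0.080247, -0.003394) ; Y_{8,-3}(Ω₂) = (-0.105789, 0.315039) ; Δ = (-0.007420, 0.025640)
  [-2]  conj(Y_{8,-2})(Ω₁) = (-0.165475, -0.268825) ; Y_{8,-2}(Ω₂) = (-0.018648, -0.004091) ; Δ = (0.001986, 0.005690)
  [-1]  conj(Y_{8,-1})(Ω₁) = (0.071372, -0.127744) ; Y_{8,-1}(Ω₂) = (-0.034583, 0.319001) ; Δ = (0.038282, 0.027186)
  [+0]  conj(Y_{8,0})(Ω₁) = (-0.295639, -0.000000) ; Y_{8,0}(Ω₂) = (-0.033912, 0.000000) ; Δ = (0.010026, 0.000000)
  [+1]  conj(Y_{8,1})(Ω₁) = (-0.071372, -0.127744) ; Y_{8,1}(Ω₂) = (0.034583, 0.319001) ; Δ = (0.038282, -0.027186)
  [+2]  conj(Y_{8,2})(Ω₁) = (-0.165475, 0.268825) ; Y_{8,2}(Ω₂) = (-0.018648, 0.004091) ; Δ = (0.001986, -0.005690)
  [+3]  conj(Y_{8,3})(Ω₁) = (-0.080247, -0.003394) ; Y_{8,3}(Ω₂) = (0.105789, 0.315039) ; Δ = (-0.007420, -0.025640)
  [+4]  conj(Y_{8,4})(Ω₁) = (0.161818, 0.320744) ; Y_{8,4}(Ω₂) = (0.028451, -0.013115) ; Δ = (0.008811, 0.007003)
  [+5]  conj(Y_{8,5})(Ω₁) = (0.052723, -0.078060) ; Y_{8,5}(Ω₂) = (0.179953, 0.300244) ; Δ = (0.032925, 0.001783)
  [+6]  conj(Y_{8,6})(Ω₁) = (0.332729, 0.028192) ; Y_{8,6}(Ω₂) = (0.113706, -0.086070) ; Δ = (0.040260, -0.025432)
  [+7]  conj(Y_{8,7})(Ω₁) = (-0.182541, -0.403348) ; Y_{8,7}(Ω₂) = (0.241354, 0.256018) ; Δ = (0.059207, -0.144083)
  [+8]  conj(Y_{8,8})(Ω₁) = (-0.145246, 0.196595) ; Y_{8,8}(Ω₂) = (0.286375, -0.335284) ; Δ = (0.024320, 0.104999)
Σ over m = (0.406767, 0.000000); ×(4π/17) → (0.300681, 0.000000). Real part: 0.300681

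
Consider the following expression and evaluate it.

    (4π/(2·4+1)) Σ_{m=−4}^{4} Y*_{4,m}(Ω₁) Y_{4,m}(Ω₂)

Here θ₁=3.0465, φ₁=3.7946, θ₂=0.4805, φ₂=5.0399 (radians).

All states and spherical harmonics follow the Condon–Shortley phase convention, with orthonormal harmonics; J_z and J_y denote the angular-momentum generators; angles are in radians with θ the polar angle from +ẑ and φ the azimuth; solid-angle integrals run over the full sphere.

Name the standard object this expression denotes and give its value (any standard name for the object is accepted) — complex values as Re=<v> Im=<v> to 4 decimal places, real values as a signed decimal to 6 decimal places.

Legendre polynomial (addition theorem), +0.036696

This sum is the spherical-harmonic addition theorem: it equals the Legendre polynomial P_l(cos γ) of the angle γ between the two directions.
Expand P_4 via completeness: Σ_{m} conj(Y_{4,m}) at Ω₁ times Y_{4,m} at Ω₂ —
  term(m=-4) = 0.00000 + 0.00000j   from Y*(Ω₁)=-0.00003 + 0.00002j, Y(Ω₂)=0.00521 - 0.01952j
  term(m=-3) = 0.00010 - 0.00007j   from Y*(Ω₁)=-0.00040 + 0.00099j, Y(Ω₂)=-0.09119 - 0.06082j
  term(m=-2) = -0.00459 - 0.00349j   from Y*(Ω₁)=0.00469 + 0.01728j, Y(Ω₂)=-0.25531 + 0.19612j
  term(m=-1) = -0.02734 + 0.08100j   from Y*(Ω₁)=0.13982 + 0.10696j, Y(Ω₂)=0.15622 + 0.45982j
  term(m=+0) = 0.08994 + 0.00000j   from Y*(Ω₁)=0.80844 + 0.00000j, Y(Ω₂)=0.11125 + 0.00000j
  term(m=+1) = -0.02734 - 0.08100j   from Y*(Ω₁)=-0.13982 + 0.10696j, Y(Ω₂)=-0.15622 + 0.45982j
  term(m=+2) = -0.00459 + 0.00349j   from Y*(Ω₁)=0.00469 - 0.01728j, Y(Ω₂)=-0.25531 - 0.19612j
  term(m=+3) = 0.00010 + 0.00007j   from Y*(Ω₁)=0.00040 + 0.00099j, Y(Ω₂)=0.09119 - 0.06082j
  term(m=+4) = 0.00000 - 0.00000j   from Y*(Ω₁)=-0.00003 - 0.00002j, Y(Ω₂)=0.00521 + 0.01952j
Total Σ_m = 0.02628 + 0.00000j. Multiply by 1.396263: 0.03670 + 0.00000j. P_4(cos γ) = 0.036696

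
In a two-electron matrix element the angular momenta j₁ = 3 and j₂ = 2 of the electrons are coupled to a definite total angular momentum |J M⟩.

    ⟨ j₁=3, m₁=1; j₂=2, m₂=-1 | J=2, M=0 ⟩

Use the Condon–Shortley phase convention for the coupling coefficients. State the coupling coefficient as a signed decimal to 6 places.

−√(1/7) = -0.377964

triangle: 3!·3!·1!/8! = 36/40320
(j±m)!: 4!·2!·1!·3!·2!·2! = 1152
prefactor² = (2J+1)·Δ·N² = 36/7
  k=0: +1/(0!·3!·2!·1!·1!·0!) = 1/12
  k=1: −1/(1!·2!·1!·0!·2!·1!) = -1/4
Σ = -1/6  ⇒  CG² = 36/7·(-1/6)² = 1/7
CG = −√(1/7) = -0.377964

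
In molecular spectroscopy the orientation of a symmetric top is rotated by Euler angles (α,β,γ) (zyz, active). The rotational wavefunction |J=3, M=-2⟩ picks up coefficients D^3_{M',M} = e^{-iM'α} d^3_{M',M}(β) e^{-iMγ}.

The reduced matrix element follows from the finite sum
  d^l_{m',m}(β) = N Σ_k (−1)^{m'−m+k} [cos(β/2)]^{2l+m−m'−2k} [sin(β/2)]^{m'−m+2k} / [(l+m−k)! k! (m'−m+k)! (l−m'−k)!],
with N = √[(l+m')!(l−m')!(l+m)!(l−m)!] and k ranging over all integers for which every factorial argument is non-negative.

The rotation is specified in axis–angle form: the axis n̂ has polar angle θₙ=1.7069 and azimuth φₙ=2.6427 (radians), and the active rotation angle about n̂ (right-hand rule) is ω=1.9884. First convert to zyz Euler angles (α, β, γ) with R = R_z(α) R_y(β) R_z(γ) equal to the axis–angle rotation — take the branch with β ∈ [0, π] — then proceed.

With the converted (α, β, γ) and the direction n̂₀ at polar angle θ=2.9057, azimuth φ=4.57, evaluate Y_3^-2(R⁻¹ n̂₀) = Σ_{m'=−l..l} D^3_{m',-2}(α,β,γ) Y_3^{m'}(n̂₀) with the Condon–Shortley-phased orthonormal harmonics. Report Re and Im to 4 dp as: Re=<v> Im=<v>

Axis–angle → zyz. n̂ = (sinθₙcosφₙ, sinθₙsinφₙ, cosθₙ) = (-0.869992, +0.474029, -0.135684), ω = 1.9884.
R = I cosω + sinω [n̂]ₓ + (1−cosω) n̂n̂ᵀ gives
  R = [+0.658287, -0.455636, +0.599212; -0.703683, -0.089735, +0.704825; -0.267373, -0.885632, -0.379695]
β = atan2(√(R₁₃²+R₂₃²), R₃₃) = 1.960262; α = atan2(R₂₃, R₁₃) mod 2π = 0.866211; γ = atan2(R₃₂, −R₃₁) mod 2π = 5.005589
Need the full column D^3_{m',-2} for m'=−3..3 at α=0.8662, β=1.9603, γ=5.0056.
cos(β/2)=0.556914, sin(β/2)=0.830570
d^3_{-3,-2}: single k=1 term ⇒ +0.108991;  D = +0.108888+0.004733i
d^3_{-2,-2}: k∈[0..1] ⇒ +0.029835 -0.331798 = -0.301963;  D = -0.205393+0.221349i
d^3_{-1,-2}: k∈[0..1] ⇒ -0.140707 +0.625926 = +0.485219;  D = -0.057212-0.481834i
d^3_{0,-2}: k∈[0..1] ⇒ +0.363467 -0.808429 = -0.444963;  D = +0.370626+0.246227i
d^3_{1,-2}: k∈[0..1] ⇒ -0.625926 +0.696098 = +0.070172;  D = -0.067443+0.019380i
d^3_{2,-2}: k∈[0..1] ⇒ +0.737992 -0.328291 = +0.409701;  D = -0.168844+0.373291i
d^3_{3,-2}: single k=0 term ⇒ -0.539195;  D = -0.230365-0.487507i
Y_3^{m'}(θ=2.9057,φ=4.57) and Σ D·Y over m':
  (+0.1089+0.0047i)·(+0.0022-0.0048i)  (-0.2054+0.2213i)·(+0.0521+0.0152i)  (-0.0572-0.4818i)·(-0.0399+0.2786i)  (+0.3706+0.2462i)·(-0.6266+0.0000i)  (-0.0674+0.0194i)·(+0.0399+0.2786i)  (-0.1688+0.3733i)·(+0.0521-0.0152i)  (-0.2304-0.4875i)·(-0.0022-0.0048i)
Y_3^-2(R⁻¹ n̂) = -0.122547-0.136904i

Re=-0.1225 Im=-0.1369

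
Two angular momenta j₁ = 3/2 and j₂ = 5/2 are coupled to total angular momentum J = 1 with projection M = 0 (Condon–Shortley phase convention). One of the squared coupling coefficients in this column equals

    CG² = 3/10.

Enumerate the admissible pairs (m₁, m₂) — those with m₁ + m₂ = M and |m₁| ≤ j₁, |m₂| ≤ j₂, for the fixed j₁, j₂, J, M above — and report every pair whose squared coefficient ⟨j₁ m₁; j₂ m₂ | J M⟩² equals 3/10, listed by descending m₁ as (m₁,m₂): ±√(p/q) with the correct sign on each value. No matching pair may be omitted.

Admissible pairs with m₁+m₂ = M = 0: (-3/2,3/2), (-1/2,1/2), (1/2,-1/2), (3/2,-3/2)
  (m₁,m₂)=(3/2,-3/2): CG² = 1/5, CG = +√(1/5)
  (m₁,m₂)=(1/2,-1/2): CG² = 3/10, CG = −√(3/10)   ← matches the target
  (m₁,m₂)=(-1/2,1/2): CG² = 3/10, CG = +√(3/10)   ← matches the target
  (m₁,m₂)=(-3/2,3/2): CG² = 1/5, CG = −√(1/5)
Pairs with CG² = 3/10: (1/2,-1/2): −√(3/10); (-1/2,1/2): +√(3/10)

(1/2,-1/2): −√(3/10); (-1/2,1/2): +√(3/10)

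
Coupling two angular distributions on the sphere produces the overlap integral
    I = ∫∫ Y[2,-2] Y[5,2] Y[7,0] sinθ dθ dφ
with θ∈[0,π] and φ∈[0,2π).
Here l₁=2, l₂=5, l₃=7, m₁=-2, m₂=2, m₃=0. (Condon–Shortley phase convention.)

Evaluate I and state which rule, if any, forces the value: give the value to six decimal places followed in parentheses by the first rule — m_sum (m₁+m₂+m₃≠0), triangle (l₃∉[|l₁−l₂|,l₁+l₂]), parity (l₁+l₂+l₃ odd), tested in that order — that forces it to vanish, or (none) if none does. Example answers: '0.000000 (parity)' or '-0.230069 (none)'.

m-sum 0 ✓  L=14 even ✓  3≤7≤7 ✓
Π(2lᵢ+1) = 5×11×15 = 825
triangle coeff Δ(2,5,7) = 1/15015
Σ_t [0,0]: t=0:+1/57600 = 1/57600
(3j)²=21/715 [(2 5 7; 0 0 0)], sign=-1
Σ_t [0,0]: t=0:+1/725760 = 1/725760
(3j)²=1/429 [(2 5 7; -2 2 0)], sign=-1
⇒ 4πI² = 105/1859
I = (+1)√(105/1859/(4π)) = 0.06704247
No selection rule forces the value: the integral is nonzero (none).

0.067042 (none)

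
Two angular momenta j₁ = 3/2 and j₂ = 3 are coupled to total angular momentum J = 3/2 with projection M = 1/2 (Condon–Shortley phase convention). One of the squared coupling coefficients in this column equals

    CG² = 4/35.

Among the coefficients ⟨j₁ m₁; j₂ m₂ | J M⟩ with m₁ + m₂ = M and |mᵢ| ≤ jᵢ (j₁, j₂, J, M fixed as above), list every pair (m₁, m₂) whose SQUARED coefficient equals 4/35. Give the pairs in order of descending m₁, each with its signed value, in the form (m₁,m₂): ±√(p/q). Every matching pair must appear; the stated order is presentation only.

(3/2,-1): +√(4/35)

Admissible pairs with m₁+m₂ = M = 1/2: (-3/2,2), (-1/2,1), (1/2,0), (3/2,-1)
  (m₁,m₂)=(3/2,-1): CG² = 4/35, CG = +√(4/35)   ← matches the target
  (m₁,m₂)=(1/2,0): CG² = 9/35, CG = −√(9/35)
  (m₁,m₂)=(-1/2,1): CG² = 12/35, CG = +√(12/35)
  (m₁,m₂)=(-3/2,2): CG² = 2/7, CG = −√(2/7)
Pairs with CG² = 4/35: (3/2,-1): +√(4/35)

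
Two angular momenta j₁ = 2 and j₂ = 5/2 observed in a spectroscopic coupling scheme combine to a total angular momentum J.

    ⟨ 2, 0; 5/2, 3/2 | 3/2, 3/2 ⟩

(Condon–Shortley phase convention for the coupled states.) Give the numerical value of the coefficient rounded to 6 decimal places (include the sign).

j₁+j₂−J=3  J+j₁−j₂=1  J−j₁+j₂=2  j₁+j₂+J+1=7
(j₁±m₁, j₂±m₂, J±M) = (2,2,4,1,3,0)
P² = 192/35
sum k=2..2:
  [2] +1/4 = 1/4
S = 1/4
C² = P²·S² = 12/35 ; C = +0.585540

+0.585540  (= +√(12/35))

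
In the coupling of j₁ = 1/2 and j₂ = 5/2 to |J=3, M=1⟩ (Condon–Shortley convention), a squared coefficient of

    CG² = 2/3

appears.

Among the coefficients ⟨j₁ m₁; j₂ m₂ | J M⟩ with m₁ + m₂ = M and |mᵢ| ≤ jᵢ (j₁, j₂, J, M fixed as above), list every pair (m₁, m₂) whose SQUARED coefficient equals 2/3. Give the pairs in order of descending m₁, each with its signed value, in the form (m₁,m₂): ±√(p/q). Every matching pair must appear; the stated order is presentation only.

Admissible pairs with m₁+m₂ = M = 1: (-1/2,3/2), (1/2,1/2)
  (m₁,m₂)=(1/2,1/2): CG² = 2/3, CG = +√(2/3)   ← matches the target
  (m₁,m₂)=(-1/2,3/2): CG² = 1/3, CG = +√(1/3)
Pairs with CG² = 2/3: (1/2,1/2): +√(2/3)

(1/2,1/2): +√(2/3)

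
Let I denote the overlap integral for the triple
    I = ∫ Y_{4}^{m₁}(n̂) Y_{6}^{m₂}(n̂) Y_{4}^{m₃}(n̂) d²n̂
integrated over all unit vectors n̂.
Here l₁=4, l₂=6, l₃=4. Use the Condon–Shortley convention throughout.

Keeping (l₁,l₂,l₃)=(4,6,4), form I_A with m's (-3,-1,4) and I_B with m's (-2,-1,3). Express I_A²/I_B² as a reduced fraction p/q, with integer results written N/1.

28/169

l's match ⇒ only the (l;m) 3-j factors differ between A and B.
A: triangle coeff Δ(4,6,4) = 1/1261260; Σ_t [5,5]: t=5:−1/172800 = -1/172800; (3j)²=7/2145 [(4 6 4; -3 -1 4)], sign=-1
B: triangle coeff Δ(4,6,4) = 1/1261260; Σ_t [4,5]: t=4:+1/11520 t=5:−1/86400 = 13/172800; (3j)²=13/660 [(4 6 4; -2 -1 3)], sign=-1
I_A²/I_B² = (7/2145)/(13/660) = 28/169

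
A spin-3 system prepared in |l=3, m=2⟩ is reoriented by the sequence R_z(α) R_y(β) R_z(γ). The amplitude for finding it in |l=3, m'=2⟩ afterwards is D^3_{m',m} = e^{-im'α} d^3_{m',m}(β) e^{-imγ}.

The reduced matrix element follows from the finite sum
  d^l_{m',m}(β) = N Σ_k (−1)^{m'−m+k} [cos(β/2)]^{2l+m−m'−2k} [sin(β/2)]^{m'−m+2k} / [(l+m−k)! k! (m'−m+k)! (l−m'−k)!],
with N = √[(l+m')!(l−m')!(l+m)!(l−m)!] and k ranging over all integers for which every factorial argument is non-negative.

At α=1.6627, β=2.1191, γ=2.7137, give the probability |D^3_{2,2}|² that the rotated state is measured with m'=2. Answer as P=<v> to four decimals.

First d^3_{2,2}(β=2.1191), then the phase factors e^{-i(2)α} and e^{-i(2)γ}:
c=cos(2.119100/2)=0.489265, s=sin(2.119100/2)=0.872135; N=√[120·1·120·1]=120.000000
The bounds max(0,m−m')=0 and min(l+m,l−m')=1 give 2 terms
  k=0: (−1)^0·120.0000/(120)·0.4893^6·0.8721^0 = +0.013717
  k=1: (−1)^1·120.0000/(24)·0.4893^4·0.8721^2 = -0.217928
d^3_{2,2}(2.1191) = +0.013717 -0.217928 = -0.204211
|D^3_{2,2}|² = |d^3_{2,2}(β)|² = (-0.204211)² = 0.041702 (the z-rotation phases have unit modulus)

P=0.0417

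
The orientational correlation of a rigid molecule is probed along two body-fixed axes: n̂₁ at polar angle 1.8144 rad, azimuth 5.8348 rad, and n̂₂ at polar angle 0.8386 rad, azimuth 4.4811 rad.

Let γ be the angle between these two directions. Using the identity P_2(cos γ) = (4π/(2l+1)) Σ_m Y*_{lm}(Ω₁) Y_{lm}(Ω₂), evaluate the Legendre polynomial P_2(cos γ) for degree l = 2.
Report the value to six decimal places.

-0.499950

Summing Y*_{l m}(θ₁,φ₁)·Y_{l m}(θ₂,φ₂) over m ∈ [−2, 2]; prefactor 4π/(2·2+1) = 2.513274:
  m=-2: (0.227062, -0.284244) × (-0.191195, -0.095342) = (-0.070514, 0.032698)  (running Σ = (-0.070514, 0.032698))
  m=-1: (-0.162962, 0.078395) × (-0.088046, 0.373862) = (-0.014961, -0.067828)  (running Σ = (-0.085475, -0.035130))
  m=0: (-0.260345, -0.000000) × (0.107452, 0.000000) = (-0.027975, -0.000000)  (running Σ = (-0.113449, -0.035130))
  m=1: (0.162962, 0.078395) × (0.088046, 0.373862) = (-0.014961, 0.067828)  (running Σ = (-0.128410, 0.032698))
  m=2: (0.227062, 0.284244) × (-0.191195, 0.095342) = (-0.070514, -0.032698)  (running Σ = (-0.198924, 0.000000))
Total Σ_m = (-0.198924, 0.000000). Multiply by 2.513274: (-0.499950, 0.000000). P_2(cos γ) = -0.499950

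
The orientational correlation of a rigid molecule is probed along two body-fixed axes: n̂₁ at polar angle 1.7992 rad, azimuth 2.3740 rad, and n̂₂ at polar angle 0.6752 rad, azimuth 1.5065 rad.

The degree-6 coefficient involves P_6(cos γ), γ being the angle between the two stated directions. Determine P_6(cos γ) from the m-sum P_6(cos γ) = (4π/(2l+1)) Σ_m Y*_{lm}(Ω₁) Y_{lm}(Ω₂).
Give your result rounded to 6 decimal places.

-0.045617

Expand P_6 via completeness: Σ_{m} conj(Y_{6,m}) at Ω₁ times Y_{6,m} at Ω₂ —
  m=-6: Y*=-0.04399 + 0.41018j  Y=-0.02669 - 0.01084j  product 0.00562 - 0.01047j
  m=-5: Y*=-0.25485 + 0.21308j  Y=0.03938 - 0.11824j  product 0.01516 + 0.03853j
  m=-4: Y*=0.13968 + 0.00997j  Y=0.30033 + 0.07899j  product 0.04116 + 0.01403j
  m=-3: Y*=0.22190 + 0.24697j  Y=-0.08813 + 0.45119j  product -0.13099 + 0.07836j
  m=-2: Y*=0.00180 - 0.05062j  Y=-0.28822 - 0.03727j  product -0.00241 + 0.01452j
  m=-1: Y*=0.23202 - 0.22390j  Y=-0.01327 + 0.20616j  product 0.04308 + 0.05080j
  m=+0: Y*=-0.02630 + 0.00000j  Y=-0.36323 + 0.00000j  product 0.00955 + 0.00000j
  m=+1: Y*=-0.23202 - 0.22390j  Y=0.01327 + 0.20616j  product 0.04308 - 0.05080j
  m=+2: Y*=0.00180 + 0.05062j  Y=-0.28822 + 0.03727j  product -0.00241 - 0.01452j
  m=+3: Y*=-0.22190 + 0.24697j  Y=0.08813 + 0.45119j  product -0.13099 - 0.07836j
  m=+4: Y*=0.13968 - 0.00997j  Y=0.30033 - 0.07899j  product 0.04116 - 0.01403j
  m=+5: Y*=0.25485 + 0.21308j  Y=-0.03938 - 0.11824j  product 0.01516 - 0.03853j
  m=+6: Y*=-0.04399 - 0.41018j  Y=-0.02669 + 0.01084j  product 0.00562 + 0.01047j
Σ over m = -0.04719 + 0.00000j; ×(4π/13) → -0.04562 + 0.00000j. Real part: -0.045617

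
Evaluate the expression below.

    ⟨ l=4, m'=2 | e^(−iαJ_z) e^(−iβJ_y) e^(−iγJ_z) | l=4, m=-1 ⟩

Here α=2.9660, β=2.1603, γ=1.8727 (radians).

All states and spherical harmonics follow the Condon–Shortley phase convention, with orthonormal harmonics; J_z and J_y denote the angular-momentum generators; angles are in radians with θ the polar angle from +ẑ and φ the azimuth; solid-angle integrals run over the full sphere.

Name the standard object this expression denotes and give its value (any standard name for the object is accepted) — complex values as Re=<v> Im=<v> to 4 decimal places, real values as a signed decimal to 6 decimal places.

This is a Wigner D-matrix element — the rotation-matrix element ⟨l m'| R(α,β,γ) |l m⟩ in the angular-momentum basis.
Split into d^4_{2,-1}(β=2.1603) × two z-phases.
With c≡cos(β/2)=0.471196 and s≡sin(β/2)=0.882028, N=[720·2·6·120]^{1/2}=1018.233765
The bounds max(0,m−m')=0 and min(l+m,l−m')=2 give 3 terms
  k=0: (−1)^3·1018.2338/(72)·0.4712^5·0.8820^3 = -0.225409
  k=1: (−1)^4·1018.2338/(48)·0.4712^3·0.8820^5 = +1.184743
  k=2: (−1)^5·1018.2338/(240)·0.4712^1·0.8820^7 = -0.830264
d^4_{2,-1}(2.1603) = -0.225409 +1.184743 -0.830264 = +0.129070
D = (+0.938966+0.344011i)·(+0.129070)·(-0.297338+0.954772i) = -0.078429+0.102509i

Wigner D-matrix element, Re=-0.0784 Im=0.1025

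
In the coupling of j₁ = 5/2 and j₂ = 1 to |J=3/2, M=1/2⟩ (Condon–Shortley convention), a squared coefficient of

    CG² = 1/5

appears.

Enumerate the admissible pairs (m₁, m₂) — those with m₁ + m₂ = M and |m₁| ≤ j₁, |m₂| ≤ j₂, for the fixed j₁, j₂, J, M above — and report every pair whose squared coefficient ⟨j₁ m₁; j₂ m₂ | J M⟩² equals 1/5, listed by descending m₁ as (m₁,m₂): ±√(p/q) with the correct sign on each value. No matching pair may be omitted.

(-1/2,1): +√(1/5)

Admissible pairs with m₁+m₂ = M = 1/2: (-1/2,1), (1/2,0), (3/2,-1)
  (m₁,m₂)=(3/2,-1): CG² = 2/5, CG = +√(2/5)
  (m₁,m₂)=(1/2,0): CG² = 2/5, CG = −√(2/5)
  (m₁,m₂)=(-1/2,1): CG² = 1/5, CG = +√(1/5)   ← matches the target
Pairs with CG² = 1/5: (-1/2,1): +√(1/5)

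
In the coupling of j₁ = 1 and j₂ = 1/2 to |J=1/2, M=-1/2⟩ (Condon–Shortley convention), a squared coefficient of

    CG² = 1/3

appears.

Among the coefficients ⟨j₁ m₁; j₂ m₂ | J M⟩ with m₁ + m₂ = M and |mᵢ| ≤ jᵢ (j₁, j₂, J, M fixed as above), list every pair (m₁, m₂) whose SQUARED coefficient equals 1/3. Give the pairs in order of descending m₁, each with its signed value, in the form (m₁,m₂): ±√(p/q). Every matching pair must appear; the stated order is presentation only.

(0,-1/2): +√(1/3)

Admissible pairs with m₁+m₂ = M = -1/2: (-1,1/2), (0,-1/2)
  (m₁,m₂)=(0,-1/2): CG² = 1/3, CG = +√(1/3)   ← matches the target
  (m₁,m₂)=(-1,1/2): CG² = 2/3, CG = −√(2/3)
Pairs with CG² = 1/3: (0,-1/2): +√(1/3)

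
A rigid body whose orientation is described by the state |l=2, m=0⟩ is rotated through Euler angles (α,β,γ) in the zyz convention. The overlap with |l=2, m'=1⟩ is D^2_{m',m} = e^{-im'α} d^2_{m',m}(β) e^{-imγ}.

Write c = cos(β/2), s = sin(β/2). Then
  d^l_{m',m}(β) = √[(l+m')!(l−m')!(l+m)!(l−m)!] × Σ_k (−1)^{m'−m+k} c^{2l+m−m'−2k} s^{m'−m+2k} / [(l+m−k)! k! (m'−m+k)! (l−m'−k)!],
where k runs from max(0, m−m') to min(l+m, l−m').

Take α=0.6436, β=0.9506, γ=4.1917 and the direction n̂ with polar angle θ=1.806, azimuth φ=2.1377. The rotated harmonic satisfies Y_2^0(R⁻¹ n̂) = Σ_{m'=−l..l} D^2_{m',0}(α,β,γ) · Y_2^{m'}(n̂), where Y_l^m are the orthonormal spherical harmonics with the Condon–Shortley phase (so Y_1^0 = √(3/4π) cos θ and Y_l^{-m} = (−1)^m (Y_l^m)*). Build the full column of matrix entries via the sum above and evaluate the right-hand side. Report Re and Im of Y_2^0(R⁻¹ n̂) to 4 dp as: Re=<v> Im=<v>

Need the full column D^2_{m',0} for m'=−2..2 at α=0.6436, β=0.9506, γ=4.1917.
cos(β/2)=0.889155, sin(β/2)=0.457605
d^2_{-2,0}: single k=2 term ⇒ +0.405521;  D = +0.113469+0.389322i
d^2_{-1,0}: k∈[1..2] ⇒ +0.787952 -0.208702 = +0.579250;  D = +0.463366+0.347596i
d^2_{0,0}: k∈[0..2] ⇒ +0.625044 -0.662212 +0.043849 = +0.006681;  D = +0.006681+0.000000i
d^2_{1,0}: k∈[0..1] ⇒ -0.787952 +0.208702 = -0.579250;  D = -0.463366+0.347596i
d^2_{2,0}: single k=0 term ⇒ +0.405521;  D = +0.113469-0.389322i
Y_2^{m'}(θ=1.806,φ=2.1377) and Σ D·Y over m':
  (+0.1135+0.3893i)·(-0.1546+0.3310i)  (+0.4634+0.3476i)·(+0.0940+0.1477i)  (+0.0067+0.0000i)·(-0.2640+0.0000i)  (-0.4634+0.3476i)·(-0.0940+0.1477i)  (+0.1135-0.3893i)·(-0.1546-0.3310i)
Y_2^0(R⁻¹ n̂) = -0.310097-0.000000i

Re=-0.3101 Im=0.0000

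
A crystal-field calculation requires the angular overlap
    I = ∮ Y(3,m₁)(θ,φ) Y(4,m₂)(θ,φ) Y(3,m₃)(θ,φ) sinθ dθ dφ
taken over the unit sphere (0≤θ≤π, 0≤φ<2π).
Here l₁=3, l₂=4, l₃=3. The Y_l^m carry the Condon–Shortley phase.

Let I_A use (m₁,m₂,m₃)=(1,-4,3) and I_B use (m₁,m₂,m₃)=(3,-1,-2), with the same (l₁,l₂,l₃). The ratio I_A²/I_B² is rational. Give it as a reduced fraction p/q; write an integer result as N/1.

7/5

l's match ⇒ only the (l;m) 3-j factors differ between A and B.
A: triangle coeff Δ(3,4,3) = 1/34650; Σ_t [0,0]: t=0:+1/1152 = 1/1152; (3j)²=1/33 [(3 4 3; 1 -4 3)], sign=+1
B: triangle coeff Δ(3,4,3) = 1/34650; Σ_t [0,0]: t=0:+1/288 = 1/288; (3j)²=5/231 [(3 4 3; 3 -1 -2)], sign=-1
I_A²/I_B² = (1/33)/(5/231) = 7/5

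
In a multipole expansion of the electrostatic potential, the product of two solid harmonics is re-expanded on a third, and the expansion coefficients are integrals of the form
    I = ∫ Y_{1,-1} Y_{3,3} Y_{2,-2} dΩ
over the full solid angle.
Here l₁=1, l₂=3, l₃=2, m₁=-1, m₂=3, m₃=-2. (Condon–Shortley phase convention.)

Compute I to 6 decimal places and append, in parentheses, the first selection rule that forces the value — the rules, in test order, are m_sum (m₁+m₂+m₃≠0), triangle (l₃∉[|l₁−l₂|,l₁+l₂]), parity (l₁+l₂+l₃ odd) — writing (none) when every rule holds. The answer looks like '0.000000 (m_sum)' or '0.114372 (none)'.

Rules hold: Σm=0, L=6 even, 2≤2≤4.
N = 3·7·5 = 105
Δ = 2!·0!·4!/7! = 1/105
Racah Σ t=1..1: t=1:−1/4 = -1/4
⇒ 3j(1 3 2; 0 0 0)² = 3/35, sgn -1
Racah Σ t=2..2: t=2:+1/48 = 1/48
⇒ 3j(1 3 2; -1 3 -2)² = 1/7, sgn +1
4πI² = N·(3j₀)²·(3jₘ)² = 9/7
I = -1·√(1.28571/4π) = -0.31986543
No selection rule forces the value: the integral is nonzero (none).

-0.319865 (none)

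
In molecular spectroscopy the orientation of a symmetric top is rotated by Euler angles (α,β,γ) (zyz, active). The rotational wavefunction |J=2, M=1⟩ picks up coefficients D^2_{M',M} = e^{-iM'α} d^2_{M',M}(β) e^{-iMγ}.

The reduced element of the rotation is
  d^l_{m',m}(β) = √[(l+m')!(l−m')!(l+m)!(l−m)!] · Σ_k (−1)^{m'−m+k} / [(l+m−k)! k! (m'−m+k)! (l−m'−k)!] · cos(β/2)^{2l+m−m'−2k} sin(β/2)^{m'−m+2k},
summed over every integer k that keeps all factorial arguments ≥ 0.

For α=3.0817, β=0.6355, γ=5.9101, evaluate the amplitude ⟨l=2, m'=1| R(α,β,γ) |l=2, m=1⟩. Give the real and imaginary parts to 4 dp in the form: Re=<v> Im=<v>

Re=-0.4993 Im=-0.2308

Split into d^2_{1,1}(β=0.6355) × two z-phases.
Half-angle: c=0.949941, s=0.312430. N=√(6·1·6·1)=6.000000
The bounds max(0,m−m')=0 and min(l+m,l−m')=1 give 2 terms
  k=0: (−1)^0·6.0000/(6)·0.9499^4·0.3124^0 = +0.814303
  k=1: (−1)^1·6.0000/(2)·0.9499^2·0.3124^2 = -0.264253
d^2_{1,1}(0.6355) = +0.814303 -0.264253 = +0.550050
Attach z-rotation phases: D = e^{-i(1)(3.0817)}·(+0.550050)·e^{-i(1)(5.9101)} = -0.499292-0.230788i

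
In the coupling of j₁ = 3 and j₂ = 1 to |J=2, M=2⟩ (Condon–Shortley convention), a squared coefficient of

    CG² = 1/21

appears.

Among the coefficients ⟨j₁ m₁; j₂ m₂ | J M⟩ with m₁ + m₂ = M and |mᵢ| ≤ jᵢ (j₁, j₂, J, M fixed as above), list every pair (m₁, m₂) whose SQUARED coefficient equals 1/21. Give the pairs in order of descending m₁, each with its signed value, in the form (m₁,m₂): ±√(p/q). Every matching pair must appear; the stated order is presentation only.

(1,1): +√(1/21)

Admissible pairs with m₁+m₂ = M = 2: (1,1), (2,0), (3,-1)
  (m₁,m₂)=(3,-1): CG² = 5/7, CG = +√(5/7)
  (m₁,m₂)=(2,0): CG² = 5/21, CG = −√(5/21)
  (m₁,m₂)=(1,1): CG² = 1/21, CG = +√(1/21)   ← matches the target
Pairs with CG² = 1/21: (1,1): +√(1/21)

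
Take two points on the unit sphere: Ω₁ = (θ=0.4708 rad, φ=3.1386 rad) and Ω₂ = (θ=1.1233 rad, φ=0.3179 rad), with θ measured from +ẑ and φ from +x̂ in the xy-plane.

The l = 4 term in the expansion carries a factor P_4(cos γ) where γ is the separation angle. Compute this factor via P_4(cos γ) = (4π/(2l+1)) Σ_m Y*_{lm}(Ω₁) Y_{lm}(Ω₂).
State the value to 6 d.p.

0.374978

Term-by-term m-sum for l=4 (normalisation 4π/9 = 1.396263):
  m=-4: Y*=(0.018733, -0.000224)  Y=(0.086165, -0.279342)  product (0.001551, -0.005252)
  m=-3: Y*=(-0.104104, 0.000935)  Y=(0.229648, -0.323660)  product (-0.023605, 0.033909)
  m=-2: Y*=(0.313836, -0.001878)  Y=(0.067961, -0.050158)  product (0.021234, -0.015869)
  m=-1: Y*=(-0.489536, 0.001465)  Y=(-0.296149, 0.097451)  product (0.144833, -0.048140)
  m=+0: Y*=(0.132401, -0.000000)  Y=(-0.147053, 0.000000)  product (-0.019470, 0.000000)
  m=+1: Y*=(0.489536, 0.001465)  Y=(0.296149, 0.097451)  product (0.144833, 0.048140)
  m=+2: Y*=(0.313836, 0.001878)  Y=(0.067961, 0.050158)  product (0.021234, 0.015869)
  m=+3: Y*=(0.104104, 0.000935)  Y=(-0.229648, -0.323660)  product (-0.023605, -0.033909)
  m=+4: Y*=(0.018733, 0.000224)  Y=(0.086165, 0.279342)  product (0.001551, 0.005252)
Σ over m = (0.268558, 0.000000); ×(4π/9) → (0.374978, 0.000000). Real part: 0.374978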